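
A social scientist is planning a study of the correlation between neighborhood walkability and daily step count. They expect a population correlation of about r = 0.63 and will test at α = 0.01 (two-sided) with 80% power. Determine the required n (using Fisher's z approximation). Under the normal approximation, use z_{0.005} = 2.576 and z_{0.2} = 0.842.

Fisher's z: C = ½·ln((1+r)/(1−r)) = ½·ln(4.4054) = 0.7414.
n = ((z_{α/2} + z_β)/C)² + 3.
(2.576 + 0.842) / 0.7414 = 3.418 / 0.7414 = 4.610.
n = 4.610² + 3 = 21.25 + 3 = 24.3.
Round up.

n = 25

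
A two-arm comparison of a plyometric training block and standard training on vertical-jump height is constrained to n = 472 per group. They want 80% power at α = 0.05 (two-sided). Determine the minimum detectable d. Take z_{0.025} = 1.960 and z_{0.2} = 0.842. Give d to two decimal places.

For two independent groups of n = 472 each: d_min = (z_{α/2} + z_β)·√(2/n).
z-sum = 1.960 + 0.842 = 2.802.
d_min = 2.802 × √(2/472) = 2.802 × 0.0651 = 0.182.

d_min ≈ 0.18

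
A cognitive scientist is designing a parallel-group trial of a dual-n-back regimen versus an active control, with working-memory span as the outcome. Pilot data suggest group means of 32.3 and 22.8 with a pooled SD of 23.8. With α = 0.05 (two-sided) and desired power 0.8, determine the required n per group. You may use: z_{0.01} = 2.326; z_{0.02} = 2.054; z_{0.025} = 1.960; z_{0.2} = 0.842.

Cohen's d = |M₁ − M₂| / SD_pooled = |32.3 − 22.8| / 23.8 = 9.5 / 23.8 = 0.399.
For two independent groups with equal n: n = 2·((z_{α/2} + z_β) / d)².
z_{α/2} + z_β = 1.960 + 0.842 = 2.802.
n = 2 × (2.802 / 0.399)² = 2 × 7.023² = 2 × 49.32 = 98.6.
Round up to the next whole participant.

n = 99 per group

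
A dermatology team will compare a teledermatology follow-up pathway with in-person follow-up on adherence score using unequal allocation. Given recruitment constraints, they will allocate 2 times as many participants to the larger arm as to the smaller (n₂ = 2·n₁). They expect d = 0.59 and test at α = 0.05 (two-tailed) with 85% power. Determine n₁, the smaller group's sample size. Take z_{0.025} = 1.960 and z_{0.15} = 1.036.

With allocation ratio k = n₂/n₁ = 2, Var(x̄₁−x̄₂) = σ²(1/n₁ + 1/(k·n₁)) = σ²·(k+1)/(k·n₁).
So n₁ = (1 + 1/k)·((z_{α/2} + z_β)/d)² = 1.500 × (2.996/0.59)².
n₁ = 1.500 × 25.79 = 38.7.
Round up: n₁ = 39, giving n₂ = 2 × 39 = 78.

n₁ = 39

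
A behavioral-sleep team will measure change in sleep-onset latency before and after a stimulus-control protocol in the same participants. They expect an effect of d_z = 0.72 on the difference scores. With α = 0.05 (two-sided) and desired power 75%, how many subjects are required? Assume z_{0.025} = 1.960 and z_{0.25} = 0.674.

n = 14 pairs

For a paired (one-sample on differences) test: n = ((z_{α/2} + z_β) / d)².
z_{α/2} + z_β = 1.960 + 0.674 = 2.634.
n = (2.634 / 0.72)² = 3.658² = 13.38.
Round up.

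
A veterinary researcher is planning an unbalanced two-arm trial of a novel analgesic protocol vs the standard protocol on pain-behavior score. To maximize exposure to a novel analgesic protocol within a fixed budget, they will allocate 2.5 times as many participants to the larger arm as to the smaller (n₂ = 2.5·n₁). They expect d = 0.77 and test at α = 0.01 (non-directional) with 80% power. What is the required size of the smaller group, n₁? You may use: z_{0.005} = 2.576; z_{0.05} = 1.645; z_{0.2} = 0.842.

n₁ = 28

With allocation ratio k = n₂/n₁ = 2.5, Var(x̄₁−x̄₂) = σ²(1/n₁ + 1/(k·n₁)) = σ²·(k+1)/(k·n₁).
So n₁ = (1 + 1/k)·((z_{α/2} + z_β)/d)² = 1.400 × (3.418/0.77)².
n₁ = 1.400 × 19.70 = 27.6.
Round up: n₁ = 28, giving n₂ = 2.5 × 28 = 70.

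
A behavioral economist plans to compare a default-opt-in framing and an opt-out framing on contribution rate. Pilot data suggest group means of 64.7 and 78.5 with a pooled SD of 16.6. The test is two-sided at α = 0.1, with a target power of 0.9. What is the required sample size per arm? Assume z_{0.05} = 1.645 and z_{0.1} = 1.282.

n = 25 per group

Cohen's d = |M₁ − M₂| / SD_pooled = |64.7 − 78.5| / 16.6 = 13.8 / 16.6 = 0.831.
For two independent groups with equal n: n = 2·((z_{α/2} + z_β) / d)².
z_{α/2} + z_β = 1.645 + 1.282 = 2.927.
n = 2 × (2.927 / 0.831)² = 2 × 3.522² = 2 × 12.41 = 24.8.
Round up to the next whole participant.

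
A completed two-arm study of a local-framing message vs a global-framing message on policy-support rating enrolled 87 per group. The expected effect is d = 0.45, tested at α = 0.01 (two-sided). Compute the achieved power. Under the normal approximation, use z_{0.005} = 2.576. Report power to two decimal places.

power ≈ 0.65

For two equal groups, power = Φ(d·√(n/2) − z_{α/2}).
d·√(n/2) = 0.45 × √(87/2) = 0.45 × 6.595 = 2.968.
z_β = 2.968 − 2.576 = 0.392.
Power = Φ(0.392) = 0.652.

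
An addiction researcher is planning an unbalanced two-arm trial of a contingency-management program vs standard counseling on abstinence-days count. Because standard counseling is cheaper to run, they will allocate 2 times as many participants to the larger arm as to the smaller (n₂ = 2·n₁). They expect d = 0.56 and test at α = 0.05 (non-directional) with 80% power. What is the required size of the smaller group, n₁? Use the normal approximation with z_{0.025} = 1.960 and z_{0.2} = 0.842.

n₁ = 38

With allocation ratio k = n₂/n₁ = 2, Var(x̄₁−x̄₂) = σ²(1/n₁ + 1/(k·n₁)) = σ²·(k+1)/(k·n₁).
So n₁ = (1 + 1/k)·((z_{α/2} + z_β)/d)² = 1.500 × (2.802/0.56)².
n₁ = 1.500 × 25.04 = 37.6.
Round up: n₁ = 38, giving n₂ = 2 × 38 = 76.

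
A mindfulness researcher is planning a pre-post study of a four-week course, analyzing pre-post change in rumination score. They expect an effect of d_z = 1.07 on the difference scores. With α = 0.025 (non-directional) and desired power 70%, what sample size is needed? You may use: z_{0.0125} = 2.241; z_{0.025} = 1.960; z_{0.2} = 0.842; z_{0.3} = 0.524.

n = 7 pairs

For a paired (one-sample on differences) test: n = ((z_{α/2} + z_β) / d)².
z_{α/2} + z_β = 2.241 + 0.524 = 2.765.
n = (2.765 / 1.07)² = 2.584² = 6.68.
Round up.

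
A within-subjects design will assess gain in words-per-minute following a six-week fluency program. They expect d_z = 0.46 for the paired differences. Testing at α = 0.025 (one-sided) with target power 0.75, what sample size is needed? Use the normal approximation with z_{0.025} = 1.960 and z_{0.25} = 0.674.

For a paired (one-sample on differences) test: n = ((z_{α} + z_β) / d)².
z_{α} + z_β = 1.960 + 0.674 = 2.634.
n = (2.634 / 0.46)² = 5.726² = 32.79.
Round up.

n = 33 pairs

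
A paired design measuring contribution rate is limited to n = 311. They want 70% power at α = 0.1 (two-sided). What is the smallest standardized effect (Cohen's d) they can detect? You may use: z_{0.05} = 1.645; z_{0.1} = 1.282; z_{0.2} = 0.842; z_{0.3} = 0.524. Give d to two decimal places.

d_min ≈ 0.12

For a single sample (or paired design) of n = 311: d_min = (z_{α/2} + z_β)/√n.
z-sum = 1.645 + 0.524 = 2.169.
d_min = 2.169 / √311 = 2.169 / 17.635 = 0.123.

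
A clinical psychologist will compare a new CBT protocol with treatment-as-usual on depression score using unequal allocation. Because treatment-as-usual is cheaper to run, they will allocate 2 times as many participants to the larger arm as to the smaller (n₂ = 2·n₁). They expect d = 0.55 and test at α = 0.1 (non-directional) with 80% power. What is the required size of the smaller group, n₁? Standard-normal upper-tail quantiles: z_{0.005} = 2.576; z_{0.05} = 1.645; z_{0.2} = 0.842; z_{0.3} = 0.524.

n₁ = 31

With allocation ratio k = n₂/n₁ = 2, Var(x̄₁−x̄₂) = σ²(1/n₁ + 1/(k·n₁)) = σ²·(k+1)/(k·n₁).
So n₁ = (1 + 1/k)·((z_{α/2} + z_β)/d)² = 1.500 × (2.487/0.55)².
n₁ = 1.500 × 20.45 = 30.7.
Round up: n₁ = 31, giving n₂ = 2 × 31 = 62.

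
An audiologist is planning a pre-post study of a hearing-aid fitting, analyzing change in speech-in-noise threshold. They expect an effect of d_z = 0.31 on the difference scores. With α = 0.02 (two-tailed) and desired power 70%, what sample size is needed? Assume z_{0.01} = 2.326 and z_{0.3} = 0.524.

For a paired (one-sample on differences) test: n = ((z_{α/2} + z_β) / d)².
z_{α/2} + z_β = 2.326 + 0.524 = 2.850.
n = (2.850 / 0.31)² = 9.194² = 84.52.
Round up.

n = 85 pairs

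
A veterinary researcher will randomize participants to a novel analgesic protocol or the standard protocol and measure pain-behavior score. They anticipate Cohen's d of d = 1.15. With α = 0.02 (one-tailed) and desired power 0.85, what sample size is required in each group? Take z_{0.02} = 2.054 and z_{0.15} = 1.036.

n = 15 per group

For two independent groups with equal n: n = 2·((z_{α} + z_β) / d)².
z_{α} + z_β = 2.054 + 1.036 = 3.090.
n = 2 × (3.090 / 1.15)² = 2 × 2.687² = 2 × 7.22 = 14.4.
Round up to the next whole participant.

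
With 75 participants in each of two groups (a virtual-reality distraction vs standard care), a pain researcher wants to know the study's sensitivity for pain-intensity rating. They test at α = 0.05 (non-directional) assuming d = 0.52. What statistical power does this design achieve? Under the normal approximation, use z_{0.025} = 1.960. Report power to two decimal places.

For two equal groups, power = Φ(d·√(n/2) − z_{α/2}).
d·√(n/2) = 0.52 × √(75/2) = 0.52 × 6.124 = 3.184.
z_β = 3.184 − 1.960 = 1.224.
Power = Φ(1.224) = 0.890.

power ≈ 0.89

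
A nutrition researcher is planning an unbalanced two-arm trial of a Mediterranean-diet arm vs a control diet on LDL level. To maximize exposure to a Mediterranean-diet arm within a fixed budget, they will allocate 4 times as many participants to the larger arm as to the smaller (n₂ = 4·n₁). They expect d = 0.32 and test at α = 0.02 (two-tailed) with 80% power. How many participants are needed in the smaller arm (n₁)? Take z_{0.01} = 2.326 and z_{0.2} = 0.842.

With allocation ratio k = n₂/n₁ = 4, Var(x̄₁−x̄₂) = σ²(1/n₁ + 1/(k·n₁)) = σ²·(k+1)/(k·n₁).
So n₁ = (1 + 1/k)·((z_{α/2} + z_β)/d)² = 1.250 × (3.168/0.32)².
n₁ = 1.250 × 98.01 = 122.5.
Round up: n₁ = 123, giving n₂ = 4 × 123 = 492.

n₁ = 123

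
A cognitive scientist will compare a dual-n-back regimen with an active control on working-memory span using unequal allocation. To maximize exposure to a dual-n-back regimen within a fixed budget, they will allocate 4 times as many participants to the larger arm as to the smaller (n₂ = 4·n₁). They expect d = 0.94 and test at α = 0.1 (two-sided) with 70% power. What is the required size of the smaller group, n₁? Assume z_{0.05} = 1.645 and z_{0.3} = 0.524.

With allocation ratio k = n₂/n₁ = 4, Var(x̄₁−x̄₂) = σ²(1/n₁ + 1/(k·n₁)) = σ²·(k+1)/(k·n₁).
So n₁ = (1 + 1/k)·((z_{α/2} + z_β)/d)² = 1.250 × (2.169/0.94)².
n₁ = 1.250 × 5.32 = 6.7.
Round up: n₁ = 7, giving n₂ = 4 × 7 = 28.

n₁ = 7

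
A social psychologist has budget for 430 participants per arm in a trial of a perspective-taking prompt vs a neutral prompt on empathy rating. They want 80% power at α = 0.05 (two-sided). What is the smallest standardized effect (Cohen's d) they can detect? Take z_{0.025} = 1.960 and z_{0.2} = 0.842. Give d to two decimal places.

For two independent groups of n = 430 each: d_min = (z_{α/2} + z_β)·√(2/n).
z-sum = 1.960 + 0.842 = 2.802.
d_min = 2.802 × √(2/430) = 2.802 × 0.0682 = 0.191.

d_min ≈ 0.19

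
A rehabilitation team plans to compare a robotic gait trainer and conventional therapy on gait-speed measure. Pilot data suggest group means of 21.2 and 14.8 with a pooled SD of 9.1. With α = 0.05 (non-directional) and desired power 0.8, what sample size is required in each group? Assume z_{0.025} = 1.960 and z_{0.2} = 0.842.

n = 32 per group

Cohen's d = |M₁ − M₂| / SD_pooled = |21.2 − 14.8| / 9.1 = 6.4 / 9.1 = 0.703.
For two independent groups with equal n: n = 2·((z_{α/2} + z_β) / d)².
z_{α/2} + z_β = 1.960 + 0.842 = 2.802.
n = 2 × (2.802 / 0.703)² = 2 × 3.986² = 2 × 15.89 = 31.8.
Round up to the next whole participant.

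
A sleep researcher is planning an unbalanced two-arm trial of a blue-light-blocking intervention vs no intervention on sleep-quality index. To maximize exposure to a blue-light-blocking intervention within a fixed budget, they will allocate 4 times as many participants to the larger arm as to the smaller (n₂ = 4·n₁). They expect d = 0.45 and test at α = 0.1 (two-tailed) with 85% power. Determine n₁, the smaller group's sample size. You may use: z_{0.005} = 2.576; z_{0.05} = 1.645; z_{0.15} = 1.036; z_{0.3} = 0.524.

n₁ = 45

With allocation ratio k = n₂/n₁ = 4, Var(x̄₁−x̄₂) = σ²(1/n₁ + 1/(k·n₁)) = σ²·(k+1)/(k·n₁).
So n₁ = (1 + 1/k)·((z_{α/2} + z_β)/d)² = 1.250 × (2.681/0.45)².
n₁ = 1.250 × 35.50 = 44.4.
Round up: n₁ = 45, giving n₂ = 4 × 45 = 180.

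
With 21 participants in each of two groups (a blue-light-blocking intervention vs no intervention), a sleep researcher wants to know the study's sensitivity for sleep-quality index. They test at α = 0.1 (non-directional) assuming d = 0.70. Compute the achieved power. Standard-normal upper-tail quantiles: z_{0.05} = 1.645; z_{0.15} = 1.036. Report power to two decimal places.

For two equal groups, power = Φ(d·√(n/2) − z_{α/2}).
d·√(n/2) = 0.70 × √(21/2) = 0.70 × 3.240 = 2.268.
z_β = 2.268 − 1.645 = 0.623.
Power = Φ(0.623) = 0.733.

power ≈ 0.73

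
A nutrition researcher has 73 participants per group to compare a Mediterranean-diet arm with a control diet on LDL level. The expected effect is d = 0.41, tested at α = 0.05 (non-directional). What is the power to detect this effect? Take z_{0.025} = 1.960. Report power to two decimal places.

power ≈ 0.70

For two equal groups, power = Φ(d·√(n/2) − z_{α/2}).
d·√(n/2) = 0.41 × √(73/2) = 0.41 × 6.042 = 2.477.
z_β = 2.477 − 1.960 = 0.517.
Power = Φ(0.517) = 0.697.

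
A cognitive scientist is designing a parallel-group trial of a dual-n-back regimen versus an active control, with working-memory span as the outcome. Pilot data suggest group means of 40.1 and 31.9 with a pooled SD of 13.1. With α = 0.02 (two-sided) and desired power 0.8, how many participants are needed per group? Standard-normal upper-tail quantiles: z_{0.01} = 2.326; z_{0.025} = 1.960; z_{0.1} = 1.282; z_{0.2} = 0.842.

Cohen's d = |M₁ − M₂| / SD_pooled = |40.1 − 31.9| / 13.1 = 8.2 / 13.1 = 0.626.
For two independent groups with equal n: n = 2·((z_{α/2} + z_β) / d)².
z_{α/2} + z_β = 2.326 + 0.842 = 3.168.
n = 2 × (3.168 / 0.626)² = 2 × 5.061² = 2 × 25.61 = 51.2.
Round up to the next whole participant.

n = 52 per group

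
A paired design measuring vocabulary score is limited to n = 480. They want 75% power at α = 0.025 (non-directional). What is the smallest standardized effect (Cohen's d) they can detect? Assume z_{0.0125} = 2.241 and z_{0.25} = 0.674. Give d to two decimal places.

For a single sample (or paired design) of n = 480: d_min = (z_{α/2} + z_β)/√n.
z-sum = 2.241 + 0.674 = 2.915.
d_min = 2.915 / √480 = 2.915 / 21.909 = 0.133.

d_min ≈ 0.13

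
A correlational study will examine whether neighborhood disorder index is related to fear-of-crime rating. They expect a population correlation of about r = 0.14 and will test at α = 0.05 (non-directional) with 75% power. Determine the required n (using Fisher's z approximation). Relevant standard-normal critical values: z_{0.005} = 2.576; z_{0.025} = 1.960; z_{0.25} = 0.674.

Fisher's z: C = ½·ln((1+r)/(1−r)) = ½·ln(1.3256) = 0.1409.
n = ((z_{α/2} + z_β)/C)² + 3.
(1.960 + 0.674) / 0.1409 = 2.634 / 0.1409 = 18.694.
n = 18.694² + 3 = 349.47 + 3 = 352.5.
Round up.

n = 353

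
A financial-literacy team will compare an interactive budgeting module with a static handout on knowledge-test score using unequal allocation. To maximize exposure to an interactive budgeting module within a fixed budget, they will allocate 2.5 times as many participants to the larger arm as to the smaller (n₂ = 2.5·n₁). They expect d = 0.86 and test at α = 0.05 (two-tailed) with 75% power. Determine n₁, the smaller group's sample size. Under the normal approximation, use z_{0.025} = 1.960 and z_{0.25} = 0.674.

With allocation ratio k = n₂/n₁ = 2.5, Var(x̄₁−x̄₂) = σ²(1/n₁ + 1/(k·n₁)) = σ²·(k+1)/(k·n₁).
So n₁ = (1 + 1/k)·((z_{α/2} + z_β)/d)² = 1.400 × (2.634/0.86)².
n₁ = 1.400 × 9.38 = 13.1.
Round up: n₁ = 14, giving n₂ = 2.5 × 14 = 35.

n₁ = 14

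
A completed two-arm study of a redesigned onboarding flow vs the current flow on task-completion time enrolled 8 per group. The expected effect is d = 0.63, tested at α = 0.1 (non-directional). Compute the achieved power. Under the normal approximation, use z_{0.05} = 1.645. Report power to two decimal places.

power ≈ 0.35

For two equal groups, power = Φ(d·√(n/2) − z_{α/2}).
d·√(n/2) = 0.63 × √(8/2) = 0.63 × 2.000 = 1.260.
z_β = 1.260 − 1.645 = -0.385.
Power = Φ(-0.385) = 0.350.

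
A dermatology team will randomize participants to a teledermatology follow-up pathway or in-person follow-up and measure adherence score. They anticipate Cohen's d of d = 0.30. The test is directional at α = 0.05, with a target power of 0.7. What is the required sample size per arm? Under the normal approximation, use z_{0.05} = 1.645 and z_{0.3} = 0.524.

n = 105 per group

For two independent groups with equal n: n = 2·((z_{α} + z_β) / d)².
z_{α} + z_β = 1.645 + 0.524 = 2.169.
n = 2 × (2.169 / 0.30)² = 2 × 7.230² = 2 × 52.27 = 104.5.
Round up to the next whole participant.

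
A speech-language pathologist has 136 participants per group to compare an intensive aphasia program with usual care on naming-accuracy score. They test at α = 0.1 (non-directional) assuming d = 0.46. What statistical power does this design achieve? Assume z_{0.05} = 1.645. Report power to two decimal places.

power ≈ 0.98

For two equal groups, power = Φ(d·√(n/2) − z_{α/2}).
d·√(n/2) = 0.46 × √(136/2) = 0.46 × 8.246 = 3.793.
z_β = 3.793 − 1.645 = 2.148.
Power = Φ(2.148) = 0.984.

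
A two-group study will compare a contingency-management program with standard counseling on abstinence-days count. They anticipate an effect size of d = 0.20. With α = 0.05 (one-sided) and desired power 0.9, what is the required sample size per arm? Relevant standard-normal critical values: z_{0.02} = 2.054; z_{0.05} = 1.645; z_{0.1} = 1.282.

n = 429 per group

For two independent groups with equal n: n = 2·((z_{α} + z_β) / d)².
z_{α} + z_β = 1.645 + 1.282 = 2.927.
n = 2 × (2.927 / 0.20)² = 2 × 14.635² = 2 × 214.18 = 428.4.
Round up to the next whole participant.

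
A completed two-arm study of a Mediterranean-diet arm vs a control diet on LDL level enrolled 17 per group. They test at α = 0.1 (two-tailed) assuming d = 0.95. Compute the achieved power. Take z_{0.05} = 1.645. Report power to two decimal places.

power ≈ 0.87

For two equal groups, power = Φ(d·√(n/2) − z_{α/2}).
d·√(n/2) = 0.95 × √(17/2) = 0.95 × 2.915 = 2.770.
z_β = 2.770 − 1.645 = 1.125.
Power = Φ(1.125) = 0.870.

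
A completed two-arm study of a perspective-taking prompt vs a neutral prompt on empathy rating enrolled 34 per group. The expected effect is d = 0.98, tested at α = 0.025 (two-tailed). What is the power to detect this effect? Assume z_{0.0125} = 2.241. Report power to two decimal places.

power ≈ 0.96

For two equal groups, power = Φ(d·√(n/2) − z_{α/2}).
d·√(n/2) = 0.98 × √(34/2) = 0.98 × 4.123 = 4.041.
z_β = 4.041 − 2.241 = 1.800.
Power = Φ(1.800) = 0.964.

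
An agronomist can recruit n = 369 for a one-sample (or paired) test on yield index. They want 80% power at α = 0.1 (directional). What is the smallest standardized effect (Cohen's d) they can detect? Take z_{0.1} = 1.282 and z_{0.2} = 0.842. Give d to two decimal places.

d_min ≈ 0.11

For a single sample (or paired design) of n = 369: d_min = (z_{α} + z_β)/√n.
z-sum = 1.282 + 0.842 = 2.124.
d_min = 2.124 / √369 = 2.124 / 19.209 = 0.111.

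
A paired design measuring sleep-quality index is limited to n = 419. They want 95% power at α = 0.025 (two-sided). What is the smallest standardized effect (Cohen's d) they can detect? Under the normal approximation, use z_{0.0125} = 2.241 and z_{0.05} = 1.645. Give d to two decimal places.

For a single sample (or paired design) of n = 419: d_min = (z_{α/2} + z_β)/√n.
z-sum = 2.241 + 1.645 = 3.886.
d_min = 3.886 / √419 = 3.886 / 20.469 = 0.190.

d_min ≈ 0.19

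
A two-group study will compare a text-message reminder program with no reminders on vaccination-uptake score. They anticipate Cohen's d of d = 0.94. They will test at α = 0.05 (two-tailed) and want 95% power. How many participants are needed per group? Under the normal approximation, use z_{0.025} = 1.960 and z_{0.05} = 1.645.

n = 30 per group

For two independent groups with equal n: n = 2·((z_{α/2} + z_β) / d)².
z_{α/2} + z_β = 1.960 + 1.645 = 3.605.
n = 2 × (3.605 / 0.94)² = 2 × 3.835² = 2 × 14.71 = 29.4.
Round up to the next whole participant.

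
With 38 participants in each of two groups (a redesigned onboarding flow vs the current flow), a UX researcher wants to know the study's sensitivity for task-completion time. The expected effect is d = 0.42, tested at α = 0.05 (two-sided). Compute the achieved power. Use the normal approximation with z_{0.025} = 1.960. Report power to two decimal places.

For two equal groups, power = Φ(d·√(n/2) − z_{α/2}).
d·√(n/2) = 0.42 × √(38/2) = 0.42 × 4.359 = 1.831.
z_β = 1.831 − 1.960 = -0.129.
Power = Φ(-0.129) = 0.449.

power ≈ 0.45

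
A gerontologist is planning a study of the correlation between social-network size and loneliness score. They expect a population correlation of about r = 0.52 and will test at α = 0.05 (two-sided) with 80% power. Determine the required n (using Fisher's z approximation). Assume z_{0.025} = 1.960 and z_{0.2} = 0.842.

Fisher's z: C = ½·ln((1+r)/(1−r)) = ½·ln(3.1667) = 0.5763.
n = ((z_{α/2} + z_β)/C)² + 3.
(1.960 + 0.842) / 0.5763 = 2.802 / 0.5763 = 4.862.
n = 4.862² + 3 = 23.64 + 3 = 26.6.
Round up.

n = 27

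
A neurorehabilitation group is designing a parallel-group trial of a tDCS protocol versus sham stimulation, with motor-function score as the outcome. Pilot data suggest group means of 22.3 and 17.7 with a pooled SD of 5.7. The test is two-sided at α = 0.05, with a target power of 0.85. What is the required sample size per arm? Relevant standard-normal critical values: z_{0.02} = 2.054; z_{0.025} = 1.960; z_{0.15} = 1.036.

n = 28 per group

Cohen's d = |M₁ − M₂| / SD_pooled = |22.3 − 17.7| / 5.7 = 4.6 / 5.7 = 0.807.
For two independent groups with equal n: n = 2·((z_{α/2} + z_β) / d)².
z_{α/2} + z_β = 1.960 + 1.036 = 2.996.
n = 2 × (2.996 / 0.807)² = 2 × 3.713² = 2 × 13.78 = 27.6.
Round up to the next whole participant.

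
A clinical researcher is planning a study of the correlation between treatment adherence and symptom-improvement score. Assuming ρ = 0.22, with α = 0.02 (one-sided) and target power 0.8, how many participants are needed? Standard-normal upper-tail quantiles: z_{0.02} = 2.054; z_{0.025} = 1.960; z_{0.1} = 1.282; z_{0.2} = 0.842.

n = 171

Fisher's z: C = ½·ln((1+r)/(1−r)) = ½·ln(1.5641) = 0.2237.
n = ((z_{α} + z_β)/C)² + 3.
(2.054 + 0.842) / 0.2237 = 2.896 / 0.2237 = 12.946.
n = 12.946² + 3 = 167.60 + 3 = 170.6.
Round up.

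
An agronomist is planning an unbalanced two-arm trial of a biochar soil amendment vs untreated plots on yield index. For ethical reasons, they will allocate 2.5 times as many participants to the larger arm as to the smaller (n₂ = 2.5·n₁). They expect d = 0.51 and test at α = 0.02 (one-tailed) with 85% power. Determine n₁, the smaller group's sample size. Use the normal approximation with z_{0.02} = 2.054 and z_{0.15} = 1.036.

With allocation ratio k = n₂/n₁ = 2.5, Var(x̄₁−x̄₂) = σ²(1/n₁ + 1/(k·n₁)) = σ²·(k+1)/(k·n₁).
So n₁ = (1 + 1/k)·((z_{α} + z_β)/d)² = 1.400 × (3.090/0.51)².
n₁ = 1.400 × 36.71 = 51.4.
Round up: n₁ = 52, giving n₂ = 2.5 × 52 = 130.

n₁ = 52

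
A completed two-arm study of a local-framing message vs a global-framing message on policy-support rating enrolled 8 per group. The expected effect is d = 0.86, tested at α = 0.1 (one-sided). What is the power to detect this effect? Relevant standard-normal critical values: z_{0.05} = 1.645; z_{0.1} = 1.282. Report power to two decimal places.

For two equal groups, power = Φ(d·√(n/2) − z_{α}).
d·√(n/2) = 0.86 × √(8/2) = 0.86 × 2.000 = 1.720.
z_β = 1.720 − 1.282 = 0.438.
Power = Φ(0.438) = 0.669.

power ≈ 0.67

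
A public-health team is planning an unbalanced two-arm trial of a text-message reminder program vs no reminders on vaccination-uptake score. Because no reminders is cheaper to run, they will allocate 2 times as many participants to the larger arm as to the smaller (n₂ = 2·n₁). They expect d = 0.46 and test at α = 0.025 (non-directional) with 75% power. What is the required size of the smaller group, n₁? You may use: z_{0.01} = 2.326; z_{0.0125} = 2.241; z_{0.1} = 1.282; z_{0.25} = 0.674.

n₁ = 61

With allocation ratio k = n₂/n₁ = 2, Var(x̄₁−x̄₂) = σ²(1/n₁ + 1/(k·n₁)) = σ²·(k+1)/(k·n₁).
So n₁ = (1 + 1/k)·((z_{α/2} + z_β)/d)² = 1.500 × (2.915/0.46)².
n₁ = 1.500 × 40.16 = 60.2.
Round up: n₁ = 61, giving n₂ = 2 × 61 = 122.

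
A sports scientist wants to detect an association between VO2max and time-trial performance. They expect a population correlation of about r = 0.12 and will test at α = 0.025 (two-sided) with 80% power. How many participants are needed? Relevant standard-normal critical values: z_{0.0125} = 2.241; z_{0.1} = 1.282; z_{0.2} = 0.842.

n = 657

Fisher's z: C = ½·ln((1+r)/(1−r)) = ½·ln(1.2727) = 0.1206.
n = ((z_{α/2} + z_β)/C)² + 3.
(2.241 + 0.842) / 0.1206 = 3.083 / 0.1206 = 25.564.
n = 25.564² + 3 = 653.51 + 3 = 656.5.
Round up.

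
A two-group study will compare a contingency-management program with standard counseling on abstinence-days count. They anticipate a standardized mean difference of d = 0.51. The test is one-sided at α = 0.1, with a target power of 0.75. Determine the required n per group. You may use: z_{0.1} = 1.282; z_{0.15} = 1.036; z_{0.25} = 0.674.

n = 30 per group

For two independent groups with equal n: n = 2·((z_{α} + z_β) / d)².
z_{α} + z_β = 1.282 + 0.674 = 1.956.
n = 2 × (1.956 / 0.51)² = 2 × 3.835² = 2 × 14.71 = 29.4.
Round up to the next whole participant.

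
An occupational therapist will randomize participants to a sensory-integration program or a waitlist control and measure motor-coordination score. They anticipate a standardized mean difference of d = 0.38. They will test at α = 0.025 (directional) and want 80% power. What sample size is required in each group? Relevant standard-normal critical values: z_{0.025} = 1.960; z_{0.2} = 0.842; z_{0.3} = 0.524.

n = 109 per group

For two independent groups with equal n: n = 2·((z_{α} + z_β) / d)².
z_{α} + z_β = 1.960 + 0.842 = 2.802.
n = 2 × (2.802 / 0.38)² = 2 × 7.374² = 2 × 54.37 = 108.7.
Round up to the next whole participant.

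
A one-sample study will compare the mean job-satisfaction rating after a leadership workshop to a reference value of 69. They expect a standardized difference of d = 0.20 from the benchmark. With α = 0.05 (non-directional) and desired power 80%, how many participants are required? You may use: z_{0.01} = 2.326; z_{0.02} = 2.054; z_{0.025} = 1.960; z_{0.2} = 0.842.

n = 197

For a one-sample test: n = ((z_{α/2} + z_β) / d)².
z_{α/2} + z_β = 1.960 + 0.842 = 2.802.
n = (2.802 / 0.20)² = 14.010² = 196.28.
Round up.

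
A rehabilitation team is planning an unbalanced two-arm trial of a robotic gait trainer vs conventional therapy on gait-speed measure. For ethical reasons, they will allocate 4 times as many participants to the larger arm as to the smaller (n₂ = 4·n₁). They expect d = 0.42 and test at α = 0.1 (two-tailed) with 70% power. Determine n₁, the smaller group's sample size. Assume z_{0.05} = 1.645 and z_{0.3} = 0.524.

n₁ = 34

With allocation ratio k = n₂/n₁ = 4, Var(x̄₁−x̄₂) = σ²(1/n₁ + 1/(k·n₁)) = σ²·(k+1)/(k·n₁).
So n₁ = (1 + 1/k)·((z_{α/2} + z_β)/d)² = 1.250 × (2.169/0.42)².
n₁ = 1.250 × 26.67 = 33.3.
Round up: n₁ = 34, giving n₂ = 4 × 34 = 136.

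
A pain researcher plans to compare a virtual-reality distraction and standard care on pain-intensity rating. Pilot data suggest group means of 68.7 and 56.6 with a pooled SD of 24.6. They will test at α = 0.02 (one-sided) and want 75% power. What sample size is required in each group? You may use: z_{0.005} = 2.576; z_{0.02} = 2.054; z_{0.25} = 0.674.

n = 62 per group

Cohen's d = |M₁ − M₂| / SD_pooled = |68.7 − 56.6| / 24.6 = 12.1 / 24.6 = 0.492.
For two independent groups with equal n: n = 2·((z_{α} + z_β) / d)².
z_{α} + z_β = 2.054 + 0.674 = 2.728.
n = 2 × (2.728 / 0.492)² = 2 × 5.545² = 2 × 30.74 = 61.5.
Round up to the next whole participant.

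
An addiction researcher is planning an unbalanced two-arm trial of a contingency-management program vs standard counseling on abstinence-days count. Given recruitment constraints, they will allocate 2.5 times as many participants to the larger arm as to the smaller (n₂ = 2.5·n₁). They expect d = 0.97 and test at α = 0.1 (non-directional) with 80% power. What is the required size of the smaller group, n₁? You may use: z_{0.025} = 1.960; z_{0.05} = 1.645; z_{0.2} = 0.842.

n₁ = 10

With allocation ratio k = n₂/n₁ = 2.5, Var(x̄₁−x̄₂) = σ²(1/n₁ + 1/(k·n₁)) = σ²·(k+1)/(k·n₁).
So n₁ = (1 + 1/k)·((z_{α/2} + z_β)/d)² = 1.400 × (2.487/0.97)².
n₁ = 1.400 × 6.57 = 9.2.
Round up: n₁ = 10, giving n₂ = 2.5 × 10 = 25.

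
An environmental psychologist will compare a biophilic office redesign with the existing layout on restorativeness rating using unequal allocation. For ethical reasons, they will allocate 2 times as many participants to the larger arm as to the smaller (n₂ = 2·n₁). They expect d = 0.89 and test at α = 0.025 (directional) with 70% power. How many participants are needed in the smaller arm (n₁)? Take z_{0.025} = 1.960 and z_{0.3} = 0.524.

n₁ = 12

With allocation ratio k = n₂/n₁ = 2, Var(x̄₁−x̄₂) = σ²(1/n₁ + 1/(k·n₁)) = σ²·(k+1)/(k·n₁).
So n₁ = (1 + 1/k)·((z_{α} + z_β)/d)² = 1.500 × (2.484/0.89)².
n₁ = 1.500 × 7.79 = 11.7.
Round up: n₁ = 12, giving n₂ = 2 × 12 = 24.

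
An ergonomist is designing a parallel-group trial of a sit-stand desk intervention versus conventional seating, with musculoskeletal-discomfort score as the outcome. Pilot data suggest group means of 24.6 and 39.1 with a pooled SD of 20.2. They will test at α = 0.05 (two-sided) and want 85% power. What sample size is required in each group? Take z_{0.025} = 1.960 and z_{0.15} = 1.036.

n = 35 per group

Cohen's d = |M₁ − M₂| / SD_pooled = |24.6 − 39.1| / 20.2 = 14.5 / 20.2 = 0.718.
For two independent groups with equal n: n = 2·((z_{α/2} + z_β) / d)².
z_{α/2} + z_β = 1.960 + 1.036 = 2.996.
n = 2 × (2.996 / 0.718)² = 2 × 4.173² = 2 × 17.41 = 34.8.
Round up to the next whole participant.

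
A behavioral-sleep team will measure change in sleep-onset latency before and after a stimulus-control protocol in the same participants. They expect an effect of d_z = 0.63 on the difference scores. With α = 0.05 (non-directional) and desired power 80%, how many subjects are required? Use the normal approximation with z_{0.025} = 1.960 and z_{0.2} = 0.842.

n = 20 pairs

For a paired (one-sample on differences) test: n = ((z_{α/2} + z_β) / d)².
z_{α/2} + z_β = 1.960 + 0.842 = 2.802.
n = (2.802 / 0.63)² = 4.448² = 19.78.
Round up.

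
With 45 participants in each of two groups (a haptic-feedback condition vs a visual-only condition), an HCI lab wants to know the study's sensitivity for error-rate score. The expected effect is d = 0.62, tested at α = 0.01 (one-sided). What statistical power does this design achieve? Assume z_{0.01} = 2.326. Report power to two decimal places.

For two equal groups, power = Φ(d·√(n/2) − z_{α}).
d·√(n/2) = 0.62 × √(45/2) = 0.62 × 4.743 = 2.941.
z_β = 2.941 − 2.326 = 0.615.
Power = Φ(0.615) = 0.731.

power ≈ 0.73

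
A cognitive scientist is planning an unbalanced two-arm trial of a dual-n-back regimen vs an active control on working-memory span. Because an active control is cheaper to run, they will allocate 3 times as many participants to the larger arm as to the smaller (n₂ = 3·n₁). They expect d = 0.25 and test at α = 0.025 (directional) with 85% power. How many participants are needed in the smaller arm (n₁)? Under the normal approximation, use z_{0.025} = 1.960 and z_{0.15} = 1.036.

n₁ = 192

With allocation ratio k = n₂/n₁ = 3, Var(x̄₁−x̄₂) = σ²(1/n₁ + 1/(k·n₁)) = σ²·(k+1)/(k·n₁).
So n₁ = (1 + 1/k)·((z_{α} + z_β)/d)² = 1.333 × (2.996/0.25)².
n₁ = 1.333 × 143.62 = 191.5.
Round up: n₁ = 192, giving n₂ = 3 × 192 = 576.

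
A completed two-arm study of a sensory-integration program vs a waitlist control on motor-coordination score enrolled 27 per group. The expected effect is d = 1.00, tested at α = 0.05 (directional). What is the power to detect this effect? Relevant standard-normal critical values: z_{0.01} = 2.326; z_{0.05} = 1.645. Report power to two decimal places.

power ≈ 0.98

For two equal groups, power = Φ(d·√(n/2) − z_{α}).
d·√(n/2) = 1.00 × √(27/2) = 1.00 × 3.674 = 3.674.
z_β = 3.674 − 1.645 = 2.029.
Power = Φ(2.029) = 0.979.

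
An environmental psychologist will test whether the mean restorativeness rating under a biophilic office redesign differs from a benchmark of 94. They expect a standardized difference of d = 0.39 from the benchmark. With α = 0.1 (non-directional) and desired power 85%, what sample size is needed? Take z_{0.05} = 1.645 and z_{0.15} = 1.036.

n = 48

For a one-sample test: n = ((z_{α/2} + z_β) / d)².
z_{α/2} + z_β = 1.645 + 1.036 = 2.681.
n = (2.681 / 0.39)² = 6.874² = 47.26.
Round up.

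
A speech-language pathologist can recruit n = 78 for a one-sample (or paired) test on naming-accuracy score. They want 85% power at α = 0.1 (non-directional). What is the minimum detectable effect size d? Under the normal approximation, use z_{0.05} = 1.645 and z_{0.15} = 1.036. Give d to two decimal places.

For a single sample (or paired design) of n = 78: d_min = (z_{α/2} + z_β)/√n.
z-sum = 1.645 + 1.036 = 2.681.
d_min = 2.681 / √78 = 2.681 / 8.832 = 0.304.

d_min ≈ 0.30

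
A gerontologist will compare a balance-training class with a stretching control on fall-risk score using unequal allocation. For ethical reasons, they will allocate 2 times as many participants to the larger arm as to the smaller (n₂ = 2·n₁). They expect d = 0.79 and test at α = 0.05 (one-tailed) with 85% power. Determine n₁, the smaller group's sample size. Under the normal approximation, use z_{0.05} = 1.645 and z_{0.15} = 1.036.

With allocation ratio k = n₂/n₁ = 2, Var(x̄₁−x̄₂) = σ²(1/n₁ + 1/(k·n₁)) = σ²·(k+1)/(k·n₁).
So n₁ = (1 + 1/k)·((z_{α} + z_β)/d)² = 1.500 × (2.681/0.79)².
n₁ = 1.500 × 11.52 = 17.3.
Round up: n₁ = 18, giving n₂ = 2 × 18 = 36.

n₁ = 18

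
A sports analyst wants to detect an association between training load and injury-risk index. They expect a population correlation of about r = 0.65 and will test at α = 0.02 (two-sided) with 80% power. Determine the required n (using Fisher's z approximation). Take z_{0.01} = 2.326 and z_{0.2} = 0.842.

n = 20

Fisher's z: C = ½·ln((1+r)/(1−r)) = ½·ln(4.7143) = 0.7753.
n = ((z_{α/2} + z_β)/C)² + 3.
(2.326 + 0.842) / 0.7753 = 3.168 / 0.7753 = 4.086.
n = 4.086² + 3 = 16.70 + 3 = 19.7.
Round up.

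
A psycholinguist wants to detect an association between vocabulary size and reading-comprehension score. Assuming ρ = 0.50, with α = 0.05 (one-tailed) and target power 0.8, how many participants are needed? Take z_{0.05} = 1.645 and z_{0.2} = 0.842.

Fisher's z: C = ½·ln((1+r)/(1−r)) = ½·ln(3.0000) = 0.5493.
n = ((z_{α} + z_β)/C)² + 3.
(1.645 + 0.842) / 0.5493 = 2.487 / 0.5493 = 4.528.
n = 4.528² + 3 = 20.50 + 3 = 23.5.
Round up.

n = 24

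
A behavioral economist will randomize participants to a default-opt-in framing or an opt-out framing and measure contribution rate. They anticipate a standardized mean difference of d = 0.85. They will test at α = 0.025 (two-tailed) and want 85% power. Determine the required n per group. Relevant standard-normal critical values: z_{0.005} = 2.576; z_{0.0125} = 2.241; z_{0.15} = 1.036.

For two independent groups with equal n: n = 2·((z_{α/2} + z_β) / d)².
z_{α/2} + z_β = 2.241 + 1.036 = 3.277.
n = 2 × (3.277 / 0.85)² = 2 × 3.855² = 2 × 14.86 = 29.7.
Round up to the next whole participant.

n = 30 per group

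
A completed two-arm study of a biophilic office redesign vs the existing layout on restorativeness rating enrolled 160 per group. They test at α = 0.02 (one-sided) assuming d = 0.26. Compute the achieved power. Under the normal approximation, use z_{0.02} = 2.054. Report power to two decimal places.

power ≈ 0.61

For two equal groups, power = Φ(d·√(n/2) − z_{α}).
d·√(n/2) = 0.26 × √(160/2) = 0.26 × 8.944 = 2.326.
z_β = 2.326 − 2.054 = 0.272.
Power = Φ(0.272) = 0.607.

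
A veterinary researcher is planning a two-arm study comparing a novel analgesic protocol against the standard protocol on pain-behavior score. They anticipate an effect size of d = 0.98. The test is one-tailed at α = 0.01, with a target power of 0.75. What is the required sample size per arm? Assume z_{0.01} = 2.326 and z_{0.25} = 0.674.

n = 19 per group

For two independent groups with equal n: n = 2·((z_{α} + z_β) / d)².
z_{α} + z_β = 2.326 + 0.674 = 3.000.
n = 2 × (3.000 / 0.98)² = 2 × 3.061² = 2 × 9.37 = 18.7.
Round up to the next whole participant.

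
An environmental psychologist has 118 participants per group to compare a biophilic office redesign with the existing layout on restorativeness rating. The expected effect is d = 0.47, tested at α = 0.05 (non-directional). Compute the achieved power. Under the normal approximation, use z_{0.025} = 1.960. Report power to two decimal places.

For two equal groups, power = Φ(d·√(n/2) − z_{α/2}).
d·√(n/2) = 0.47 × √(118/2) = 0.47 × 7.681 = 3.610.
z_β = 3.610 − 1.960 = 1.650.
Power = Φ(1.650) = 0.951.

power ≈ 0.95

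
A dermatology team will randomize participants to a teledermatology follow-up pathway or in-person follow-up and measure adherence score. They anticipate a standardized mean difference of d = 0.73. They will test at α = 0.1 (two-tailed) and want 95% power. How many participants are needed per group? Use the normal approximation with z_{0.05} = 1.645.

n = 41 per group

For two independent groups with equal n: n = 2·((z_{α/2} + z_β) / d)².
z_{α/2} + z_β = 1.645 + 1.645 = 3.290.
n = 2 × (3.290 / 0.73)² = 2 × 4.507² = 2 × 20.31 = 40.6.
Round up to the next whole participant.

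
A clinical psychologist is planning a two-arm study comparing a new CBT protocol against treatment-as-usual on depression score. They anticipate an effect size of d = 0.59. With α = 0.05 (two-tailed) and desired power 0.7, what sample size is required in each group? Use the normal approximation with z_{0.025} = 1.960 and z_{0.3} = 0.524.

n = 36 per group

For two independent groups with equal n: n = 2·((z_{α/2} + z_β) / d)².
z_{α/2} + z_β = 1.960 + 0.524 = 2.484.
n = 2 × (2.484 / 0.59)² = 2 × 4.210² = 2 × 17.73 = 35.5.
Round up to the next whole participant.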